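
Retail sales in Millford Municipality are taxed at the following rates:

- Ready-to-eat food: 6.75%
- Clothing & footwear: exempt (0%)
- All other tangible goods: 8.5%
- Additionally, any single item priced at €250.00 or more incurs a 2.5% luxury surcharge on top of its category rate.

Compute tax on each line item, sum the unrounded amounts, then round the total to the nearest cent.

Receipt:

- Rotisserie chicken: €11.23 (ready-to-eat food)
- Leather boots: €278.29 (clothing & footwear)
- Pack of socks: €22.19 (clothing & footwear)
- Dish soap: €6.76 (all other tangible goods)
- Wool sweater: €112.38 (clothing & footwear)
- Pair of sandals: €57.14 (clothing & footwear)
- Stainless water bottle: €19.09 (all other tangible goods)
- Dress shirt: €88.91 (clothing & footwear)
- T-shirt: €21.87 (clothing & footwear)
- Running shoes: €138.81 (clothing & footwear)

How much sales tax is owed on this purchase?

€9.91

Rotisserie chicken €11.23: ready-to-eat food → 6.75% → €0.758025
Leather boots €278.29: clothing & footwear → 0% + 2.5% surcharge = 2.5% → €6.95725
Pack of socks €22.19: clothing & footwear → 0% → €0.00
Dish soap €6.76: all other tangible goods → 8.5% → €0.5746
Wool sweater €112.38: clothing & footwear → 0% → €0.00
Pair of sandals €57.14: clothing & footwear → 0% → €0.00
Stainless water bottle €19.09: all other tangible goods → 8.5% → €1.62265
Dress shirt €88.91: clothing & footwear → 0% → €0.00
T-shirt €21.87: clothing & footwear → 0% → €0.00
Running shoes €138.81: clothing & footwear → 0% → €0.00
Unrounded tax sum = €9.912525 → €9.91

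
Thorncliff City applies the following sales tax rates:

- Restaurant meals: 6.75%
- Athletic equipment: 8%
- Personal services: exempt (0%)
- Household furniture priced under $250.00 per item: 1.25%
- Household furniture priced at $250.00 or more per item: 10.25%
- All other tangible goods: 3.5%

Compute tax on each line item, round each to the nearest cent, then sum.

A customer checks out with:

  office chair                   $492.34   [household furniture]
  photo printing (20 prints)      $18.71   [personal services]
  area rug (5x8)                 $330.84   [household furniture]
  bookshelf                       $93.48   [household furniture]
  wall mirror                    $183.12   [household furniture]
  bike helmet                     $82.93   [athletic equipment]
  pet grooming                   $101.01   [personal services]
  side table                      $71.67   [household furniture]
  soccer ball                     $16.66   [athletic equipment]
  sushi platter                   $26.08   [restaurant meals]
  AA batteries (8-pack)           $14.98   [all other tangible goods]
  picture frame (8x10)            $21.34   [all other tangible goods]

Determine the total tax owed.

Office chair $492.34: household furniture, $250.00 or more → 10.25% → $50.46
Photo printing (20 prints) $18.71: personal services → 0% → $0.00
Area rug (5x8) $330.84: household furniture, $250.00 or more → 10.25% → $33.91
Bookshelf $93.48: household furniture, under $250.00 → 1.25% → $1.17
Wall mirror $183.12: household furniture, under $250.00 → 1.25% → $2.29
Bike helmet $82.93: athletic equipment → 8% → $6.63
Pet grooming $101.01: personal services → 0% → $0.00
Side table $71.67: household furniture, under $250.00 → 1.25% → $0.90
Soccer ball $16.66: athletic equipment → 8% → $1.33
Sushi platter $26.08: restaurant meals → 6.75% → $1.76
AA batteries (8-pack) $14.98: all other tangible goods → 3.5% → $0.52
Picture frame (8x10) $21.34: all other tangible goods → 3.5% → $0.75
Total tax = $50.46 + $33.91 + $1.17 + $2.29 + $6.63 + $0.90 + $1.33 + $1.76 + $0.52 + $0.75 = $99.72

$99.72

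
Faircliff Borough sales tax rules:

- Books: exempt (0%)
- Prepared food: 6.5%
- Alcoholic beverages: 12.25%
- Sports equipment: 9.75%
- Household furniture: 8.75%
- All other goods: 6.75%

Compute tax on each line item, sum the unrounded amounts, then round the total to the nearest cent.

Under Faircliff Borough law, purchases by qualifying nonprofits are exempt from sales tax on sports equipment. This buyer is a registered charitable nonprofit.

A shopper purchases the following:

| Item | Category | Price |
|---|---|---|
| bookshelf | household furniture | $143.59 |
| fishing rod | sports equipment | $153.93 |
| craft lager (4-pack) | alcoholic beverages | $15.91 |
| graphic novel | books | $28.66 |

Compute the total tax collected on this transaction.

$14.51

Bookshelf $143.59: household furniture → 8.75% → $12.564125
Fishing rod $153.93: sports equipment, buyer-exempt → 0% → $0.00
Craft lager (4-pack) $15.91: alcoholic beverages → 12.25% → $1.948975
Graphic novel $28.66: books → 0% → $0.00
Unrounded tax sum = $14.5131 → $14.51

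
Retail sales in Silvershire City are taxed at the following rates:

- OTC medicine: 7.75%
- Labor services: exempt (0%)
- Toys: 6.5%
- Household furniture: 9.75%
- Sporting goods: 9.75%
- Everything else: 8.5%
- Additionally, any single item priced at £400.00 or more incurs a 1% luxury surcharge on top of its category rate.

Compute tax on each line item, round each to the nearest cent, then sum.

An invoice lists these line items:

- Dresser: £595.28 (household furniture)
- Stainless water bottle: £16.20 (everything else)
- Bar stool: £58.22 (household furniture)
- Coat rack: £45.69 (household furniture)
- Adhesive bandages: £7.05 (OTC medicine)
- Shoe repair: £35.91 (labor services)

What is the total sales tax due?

£76.05

Dresser £595.28: household furniture → 9.75% + 1% surcharge = 10.75% → £63.99
Stainless water bottle £16.20: everything else → 8.5% → £1.38
Bar stool £58.22: household furniture → 9.75% → £5.68
Coat rack £45.69: household furniture → 9.75% → £4.45
Adhesive bandages £7.05: OTC medicine → 7.75% → £0.55
Shoe repair £35.91: labor services → 0% → £0.00
Total tax = £63.99 + £1.38 + £5.68 + £4.45 + £0.55 = £76.05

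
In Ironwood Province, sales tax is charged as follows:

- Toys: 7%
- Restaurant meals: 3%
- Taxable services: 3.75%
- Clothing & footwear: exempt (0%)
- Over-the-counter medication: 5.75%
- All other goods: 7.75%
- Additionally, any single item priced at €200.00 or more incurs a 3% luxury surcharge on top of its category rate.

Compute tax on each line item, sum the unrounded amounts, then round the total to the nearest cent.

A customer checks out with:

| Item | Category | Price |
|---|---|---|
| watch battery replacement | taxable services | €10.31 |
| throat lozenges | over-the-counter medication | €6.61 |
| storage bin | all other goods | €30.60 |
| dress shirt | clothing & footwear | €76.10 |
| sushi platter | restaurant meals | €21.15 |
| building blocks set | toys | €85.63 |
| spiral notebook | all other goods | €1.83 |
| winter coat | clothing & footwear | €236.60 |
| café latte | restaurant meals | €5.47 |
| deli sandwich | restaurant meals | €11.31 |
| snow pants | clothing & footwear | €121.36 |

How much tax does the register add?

Watch battery replacement €10.31: taxable services → 3.75% → €0.386625
Throat lozenges €6.61: over-the-counter medication → 5.75% → €0.380075
Storage bin €30.60: all other goods → 7.75% → €2.3715
Dress shirt €76.10: clothing & footwear → 0% → €0.00
Sushi platter €21.15: restaurant meals → 3% → €0.6345
Building blocks set €85.63: toys → 7% → €5.9941
Spiral notebook €1.83: all other goods → 7.75% → €0.141825
Winter coat €236.60: clothing & footwear → 0% + 3% surcharge = 3% → €7.098
Café latte €5.47: restaurant meals → 3% → €0.1641
Deli sandwich €11.31: restaurant meals → 3% → €0.3393
Snow pants €121.36: clothing & footwear → 0% → €0.00
Unrounded tax sum = €17.510025 → €17.51

€17.51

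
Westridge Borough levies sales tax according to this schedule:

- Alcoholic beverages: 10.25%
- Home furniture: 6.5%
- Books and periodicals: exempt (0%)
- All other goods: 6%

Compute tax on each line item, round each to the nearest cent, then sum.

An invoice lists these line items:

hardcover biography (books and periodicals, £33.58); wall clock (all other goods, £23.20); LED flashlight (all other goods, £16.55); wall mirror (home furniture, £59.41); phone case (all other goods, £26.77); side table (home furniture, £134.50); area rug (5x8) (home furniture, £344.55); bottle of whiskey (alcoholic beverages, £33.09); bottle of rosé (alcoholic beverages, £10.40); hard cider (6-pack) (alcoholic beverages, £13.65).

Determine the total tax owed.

£44.85

Hardcover biography £33.58: books and periodicals → 0% → £0.00
Wall clock £23.20: all other goods → 6% → £1.39
LED flashlight £16.55: all other goods → 6% → £0.99
Wall mirror £59.41: home furniture → 6.5% → £3.86
Phone case £26.77: all other goods → 6% → £1.61
Side table £134.50: home furniture → 6.5% → £8.74
Area rug (5x8) £344.55: home furniture → 6.5% → £22.40
Bottle of whiskey £33.09: alcoholic beverages → 10.25% → £3.39
Bottle of rosé £10.40: alcoholic beverages → 10.25% → £1.07
Hard cider (6-pack) £13.65: alcoholic beverages → 10.25% → £1.40
Total tax = £1.39 + £0.99 + £3.86 + £1.61 + £8.74 + £22.40 + £3.39 + £1.07 + £1.40 = £44.85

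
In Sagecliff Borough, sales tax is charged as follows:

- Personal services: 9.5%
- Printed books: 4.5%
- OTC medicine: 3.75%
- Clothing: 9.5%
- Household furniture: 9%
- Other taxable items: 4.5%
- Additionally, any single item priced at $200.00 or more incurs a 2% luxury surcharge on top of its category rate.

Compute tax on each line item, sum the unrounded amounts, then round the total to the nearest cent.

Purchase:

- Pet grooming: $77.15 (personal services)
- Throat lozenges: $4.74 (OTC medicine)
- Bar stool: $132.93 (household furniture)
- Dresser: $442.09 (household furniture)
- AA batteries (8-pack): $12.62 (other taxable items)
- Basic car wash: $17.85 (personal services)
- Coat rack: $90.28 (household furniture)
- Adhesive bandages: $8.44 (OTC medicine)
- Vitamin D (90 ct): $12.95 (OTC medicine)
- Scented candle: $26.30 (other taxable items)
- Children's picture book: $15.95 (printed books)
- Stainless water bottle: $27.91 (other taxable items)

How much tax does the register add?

$82.45

Pet grooming $77.15: personal services → 9.5% → $7.32925
Throat lozenges $4.74: OTC medicine → 3.75% → $0.17775
Bar stool $132.93: household furniture → 9% → $11.9637
Dresser $442.09: household furniture → 9% + 2% surcharge = 11% → $48.6299
AA batteries (8-pack) $12.62: other taxable items → 4.5% → $0.5679
Basic car wash $17.85: personal services → 9.5% → $1.69575
Coat rack $90.28: household furniture → 9% → $8.1252
Adhesive bandages $8.44: OTC medicine → 3.75% → $0.3165
Vitamin D (90 ct) $12.95: OTC medicine → 3.75% → $0.485625
Scented candle $26.30: other taxable items → 4.5% → $1.1835
Children's picture book $15.95: printed books → 4.5% → $0.71775
Stainless water bottle $27.91: other taxable items → 4.5% → $1.25595
Unrounded tax sum = $82.448775 → $82.45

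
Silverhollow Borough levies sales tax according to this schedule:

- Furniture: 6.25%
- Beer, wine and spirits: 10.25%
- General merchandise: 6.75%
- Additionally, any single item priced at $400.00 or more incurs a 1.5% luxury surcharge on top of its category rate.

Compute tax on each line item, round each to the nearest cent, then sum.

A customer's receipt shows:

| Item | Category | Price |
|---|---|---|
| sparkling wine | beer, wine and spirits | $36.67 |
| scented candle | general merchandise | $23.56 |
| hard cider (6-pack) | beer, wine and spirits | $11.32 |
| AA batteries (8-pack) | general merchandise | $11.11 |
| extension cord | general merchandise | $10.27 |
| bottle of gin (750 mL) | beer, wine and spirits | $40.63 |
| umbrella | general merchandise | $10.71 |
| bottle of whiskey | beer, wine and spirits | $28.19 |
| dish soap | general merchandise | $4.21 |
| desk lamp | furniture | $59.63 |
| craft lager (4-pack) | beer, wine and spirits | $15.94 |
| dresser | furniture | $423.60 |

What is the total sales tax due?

$54.19

Sparkling wine $36.67: beer, wine and spirits → 10.25% → $3.76
Scented candle $23.56: general merchandise → 6.75% → $1.59
Hard cider (6-pack) $11.32: beer, wine and spirits → 10.25% → $1.16
AA batteries (8-pack) $11.11: general merchandise → 6.75% → $0.75
Extension cord $10.27: general merchandise → 6.75% → $0.69
Bottle of gin (750 mL) $40.63: beer, wine and spirits → 10.25% → $4.16
Umbrella $10.71: general merchandise → 6.75% → $0.72
Bottle of whiskey $28.19: beer, wine and spirits → 10.25% → $2.89
Dish soap $4.21: general merchandise → 6.75% → $0.28
Desk lamp $59.63: furniture → 6.25% → $3.73
Craft lager (4-pack) $15.94: beer, wine and spirits → 10.25% → $1.63
Dresser $423.60: furniture → 6.25% + 1.5% surcharge = 7.75% → $32.83
Total tax = $3.76 + $1.59 + $1.16 + $0.75 + $0.69 + $4.16 + $0.72 + $2.89 + $0.28 + $3.73 + $1.63 + $32.83 = $54.19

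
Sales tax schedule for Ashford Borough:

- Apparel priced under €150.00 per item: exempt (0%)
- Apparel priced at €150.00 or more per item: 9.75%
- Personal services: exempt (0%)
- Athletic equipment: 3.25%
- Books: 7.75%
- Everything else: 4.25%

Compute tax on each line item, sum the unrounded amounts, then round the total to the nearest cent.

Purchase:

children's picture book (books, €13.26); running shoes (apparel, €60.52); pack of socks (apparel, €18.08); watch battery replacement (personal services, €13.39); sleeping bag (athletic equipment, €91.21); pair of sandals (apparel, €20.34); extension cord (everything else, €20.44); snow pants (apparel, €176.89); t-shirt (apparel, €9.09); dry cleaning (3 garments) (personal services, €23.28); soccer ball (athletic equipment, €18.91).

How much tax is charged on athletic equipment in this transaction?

€3.58

Sleeping bag €91.21: athletic equipment → 3.25% → €2.964325
Soccer ball €18.91: athletic equipment → 3.25% → €0.614575
Tax on athletic equipment: unrounded sum = €3.5789 → €3.58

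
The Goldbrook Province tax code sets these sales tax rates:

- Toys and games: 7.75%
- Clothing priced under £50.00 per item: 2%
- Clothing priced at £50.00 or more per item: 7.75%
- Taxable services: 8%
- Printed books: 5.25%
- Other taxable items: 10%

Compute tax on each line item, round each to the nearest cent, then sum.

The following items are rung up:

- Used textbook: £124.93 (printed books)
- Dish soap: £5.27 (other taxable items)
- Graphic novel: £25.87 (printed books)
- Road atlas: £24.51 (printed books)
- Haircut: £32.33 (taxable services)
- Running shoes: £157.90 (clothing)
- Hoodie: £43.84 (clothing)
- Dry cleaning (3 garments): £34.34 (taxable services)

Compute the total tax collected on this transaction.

Used textbook £124.93: printed books → 5.25% → £6.56
Dish soap £5.27: other taxable items → 10% → £0.53
Graphic novel £25.87: printed books → 5.25% → £1.36
Road atlas £24.51: printed books → 5.25% → £1.29
Haircut £32.33: taxable services → 8% → £2.59
Running shoes £157.90: clothing, £50.00 or more → 7.75% → £12.24
Hoodie £43.84: clothing, under £50.00 → 2% → £0.88
Dry cleaning (3 garments) £34.34: taxable services → 8% → £2.75
Total tax = £6.56 + £0.53 + £1.36 + £1.29 + £2.59 + £12.24 + £0.88 + £2.75 = £28.20

£28.20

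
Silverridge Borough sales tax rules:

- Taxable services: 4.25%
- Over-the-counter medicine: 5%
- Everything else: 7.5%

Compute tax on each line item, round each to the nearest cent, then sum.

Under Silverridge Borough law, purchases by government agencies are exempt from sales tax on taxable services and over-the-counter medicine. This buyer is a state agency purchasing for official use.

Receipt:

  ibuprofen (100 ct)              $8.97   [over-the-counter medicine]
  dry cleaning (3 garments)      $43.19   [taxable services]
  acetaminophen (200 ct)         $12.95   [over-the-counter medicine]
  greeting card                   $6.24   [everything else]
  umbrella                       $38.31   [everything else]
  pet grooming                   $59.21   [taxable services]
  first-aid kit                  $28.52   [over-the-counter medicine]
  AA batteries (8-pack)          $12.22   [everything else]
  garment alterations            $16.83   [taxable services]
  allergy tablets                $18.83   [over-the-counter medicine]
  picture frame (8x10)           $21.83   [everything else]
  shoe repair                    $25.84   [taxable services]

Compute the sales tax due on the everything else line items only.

$5.90

Greeting card $6.24: everything else → 7.5% → $0.47
Umbrella $38.31: everything else → 7.5% → $2.87
AA batteries (8-pack) $12.22: everything else → 7.5% → $0.92
Picture frame (8x10) $21.83: everything else → 7.5% → $1.64
Tax on everything else = $0.47 + $2.87 + $0.92 + $1.64 = $5.90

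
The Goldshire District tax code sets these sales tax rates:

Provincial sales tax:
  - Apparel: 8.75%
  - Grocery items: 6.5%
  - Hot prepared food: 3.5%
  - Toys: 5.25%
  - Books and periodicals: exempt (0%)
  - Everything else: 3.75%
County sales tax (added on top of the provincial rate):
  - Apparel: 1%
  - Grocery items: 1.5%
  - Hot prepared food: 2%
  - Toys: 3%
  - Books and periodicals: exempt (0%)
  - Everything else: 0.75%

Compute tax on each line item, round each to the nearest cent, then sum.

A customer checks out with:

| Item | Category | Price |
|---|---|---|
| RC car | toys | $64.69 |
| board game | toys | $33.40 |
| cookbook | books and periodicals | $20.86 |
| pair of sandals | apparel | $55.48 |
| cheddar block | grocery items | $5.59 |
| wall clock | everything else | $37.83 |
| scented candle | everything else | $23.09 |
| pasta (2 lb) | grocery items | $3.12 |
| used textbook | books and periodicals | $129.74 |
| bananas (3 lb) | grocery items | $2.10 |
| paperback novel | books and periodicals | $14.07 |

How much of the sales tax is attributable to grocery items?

Cheddar block $5.59: grocery items → 6.5% + 1.5% county = 8% → $0.45
Pasta (2 lb) $3.12: grocery items → 6.5% + 1.5% county = 8% → $0.25
Bananas (3 lb) $2.10: grocery items → 6.5% + 1.5% county = 8% → $0.17
Tax on grocery items = $0.45 + $0.25 + $0.17 = $0.87

$0.87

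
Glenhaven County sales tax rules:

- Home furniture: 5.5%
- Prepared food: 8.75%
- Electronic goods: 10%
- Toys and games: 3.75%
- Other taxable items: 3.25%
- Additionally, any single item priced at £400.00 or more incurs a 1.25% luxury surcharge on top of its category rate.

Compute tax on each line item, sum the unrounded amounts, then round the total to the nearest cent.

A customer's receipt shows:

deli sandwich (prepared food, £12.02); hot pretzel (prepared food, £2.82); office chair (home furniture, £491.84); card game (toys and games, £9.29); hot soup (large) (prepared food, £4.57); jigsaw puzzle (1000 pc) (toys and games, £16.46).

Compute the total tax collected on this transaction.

Deli sandwich £12.02: prepared food → 8.75% → £1.05175
Hot pretzel £2.82: prepared food → 8.75% → £0.24675
Office chair £491.84: home furniture → 5.5% + 1.25% surcharge = 6.75% → £33.1992
Card game £9.29: toys and games → 3.75% → £0.348375
Hot soup (large) £4.57: prepared food → 8.75% → £0.399875
Jigsaw puzzle (1000 pc) £16.46: toys and games → 3.75% → £0.61725
Unrounded tax sum = £35.8632 → £35.86

£35.86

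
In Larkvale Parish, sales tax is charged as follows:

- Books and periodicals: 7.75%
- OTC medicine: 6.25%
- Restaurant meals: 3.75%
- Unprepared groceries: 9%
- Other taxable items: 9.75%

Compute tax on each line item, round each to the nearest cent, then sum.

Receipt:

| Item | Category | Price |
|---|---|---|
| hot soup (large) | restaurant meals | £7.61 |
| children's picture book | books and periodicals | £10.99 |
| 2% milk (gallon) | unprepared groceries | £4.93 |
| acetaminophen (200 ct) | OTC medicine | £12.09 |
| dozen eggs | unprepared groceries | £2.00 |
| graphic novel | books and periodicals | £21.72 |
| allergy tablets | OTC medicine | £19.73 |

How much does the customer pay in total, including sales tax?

Hot soup (large) £7.61: restaurant meals → 3.75% → £0.29
Children's picture book £10.99: books and periodicals → 7.75% → £0.85
2% milk (gallon) £4.93: unprepared groceries → 9% → £0.44
Acetaminophen (200 ct) £12.09: OTC medicine → 6.25% → £0.76
Dozen eggs £2.00: unprepared groceries → 9% → £0.18
Graphic novel £21.72: books and periodicals → 7.75% → £1.68
Allergy tablets £19.73: OTC medicine → 6.25% → £1.23
Subtotal = £79.07; tax = £5.43; total due = £84.50

£84.50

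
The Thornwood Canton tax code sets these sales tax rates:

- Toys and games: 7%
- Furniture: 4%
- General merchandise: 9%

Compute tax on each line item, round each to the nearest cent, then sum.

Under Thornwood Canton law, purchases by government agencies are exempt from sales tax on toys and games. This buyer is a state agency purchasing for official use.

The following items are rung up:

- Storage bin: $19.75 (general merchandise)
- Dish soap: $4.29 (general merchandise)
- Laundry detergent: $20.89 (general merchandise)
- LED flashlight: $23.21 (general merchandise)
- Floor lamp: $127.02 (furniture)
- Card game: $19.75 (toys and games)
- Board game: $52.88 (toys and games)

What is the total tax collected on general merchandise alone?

Storage bin $19.75: general merchandise → 9% → $1.78
Dish soap $4.29: general merchandise → 9% → $0.39
Laundry detergent $20.89: general merchandise → 9% → $1.88
LED flashlight $23.21: general merchandise → 9% → $2.09
Tax on general merchandise = $1.78 + $0.39 + $1.88 + $2.09 = $6.14

$6.14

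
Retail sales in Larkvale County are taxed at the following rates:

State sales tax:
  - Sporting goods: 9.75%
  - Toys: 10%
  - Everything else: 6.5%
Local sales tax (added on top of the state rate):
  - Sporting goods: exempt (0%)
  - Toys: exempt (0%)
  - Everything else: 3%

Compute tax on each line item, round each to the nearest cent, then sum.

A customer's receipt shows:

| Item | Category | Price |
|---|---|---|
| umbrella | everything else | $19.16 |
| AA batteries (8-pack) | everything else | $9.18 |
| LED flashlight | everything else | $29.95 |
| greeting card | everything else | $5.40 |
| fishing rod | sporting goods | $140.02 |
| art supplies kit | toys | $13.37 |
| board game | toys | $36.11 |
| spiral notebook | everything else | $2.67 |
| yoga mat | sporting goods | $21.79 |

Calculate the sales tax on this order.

Umbrella $19.16: everything else → 6.5% + 3% local = 9.5% → $1.82
AA batteries (8-pack) $9.18: everything else → 6.5% + 3% local = 9.5% → $0.87
LED flashlight $29.95: everything else → 6.5% + 3% local = 9.5% → $2.85
Greeting card $5.40: everything else → 6.5% + 3% local = 9.5% → $0.51
Fishing rod $140.02: sporting goods → 9.75% + 0% local = 9.75% → $13.65
Art supplies kit $13.37: toys → 10% + 0% local = 10% → $1.34
Board game $36.11: toys → 10% + 0% local = 10% → $3.61
Spiral notebook $2.67: everything else → 6.5% + 3% local = 9.5% → $0.25
Yoga mat $21.79: sporting goods → 9.75% + 0% local = 9.75% → $2.12
Total tax = $1.82 + $0.87 + $2.85 + $0.51 + $13.65 + $1.34 + $3.61 + $0.25 + $2.12 = $27.02

$27.02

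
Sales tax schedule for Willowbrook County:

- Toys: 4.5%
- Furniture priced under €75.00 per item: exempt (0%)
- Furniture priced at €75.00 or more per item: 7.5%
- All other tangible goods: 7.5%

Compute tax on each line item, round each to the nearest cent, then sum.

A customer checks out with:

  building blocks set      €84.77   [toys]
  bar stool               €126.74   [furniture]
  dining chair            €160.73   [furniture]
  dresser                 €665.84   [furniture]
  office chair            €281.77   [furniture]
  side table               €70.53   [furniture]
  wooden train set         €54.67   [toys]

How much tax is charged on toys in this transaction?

Building blocks set €84.77: toys → 4.5% → €3.81
Wooden train set €54.67: toys → 4.5% → €2.46
Tax on toys = €3.81 + €2.46 = €6.27

€6.27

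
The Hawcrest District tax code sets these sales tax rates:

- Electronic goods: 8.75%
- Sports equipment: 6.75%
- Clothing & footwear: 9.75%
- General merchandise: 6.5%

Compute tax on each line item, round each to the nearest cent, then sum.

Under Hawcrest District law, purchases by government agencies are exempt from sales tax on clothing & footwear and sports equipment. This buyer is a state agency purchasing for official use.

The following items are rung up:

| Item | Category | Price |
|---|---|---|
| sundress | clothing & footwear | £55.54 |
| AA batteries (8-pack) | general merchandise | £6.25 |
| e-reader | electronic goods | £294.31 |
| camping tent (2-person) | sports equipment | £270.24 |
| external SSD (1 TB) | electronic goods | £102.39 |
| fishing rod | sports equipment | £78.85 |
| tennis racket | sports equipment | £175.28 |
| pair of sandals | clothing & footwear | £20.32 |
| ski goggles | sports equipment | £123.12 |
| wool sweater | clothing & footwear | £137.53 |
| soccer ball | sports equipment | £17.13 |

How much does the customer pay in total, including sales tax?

£1316.08

Sundress £55.54: clothing & footwear, buyer-exempt → 0% → £0.00
AA batteries (8-pack) £6.25: general merchandise → 6.5% → £0.41
E-reader £294.31: electronic goods → 8.75% → £25.75
Camping tent (2-person) £270.24: sports equipment, buyer-exempt → 0% → £0.00
External SSD (1 TB) £102.39: electronic goods → 8.75% → £8.96
Fishing rod £78.85: sports equipment, buyer-exempt → 0% → £0.00
Tennis racket £175.28: sports equipment, buyer-exempt → 0% → £0.00
Pair of sandals £20.32: clothing & footwear, buyer-exempt → 0% → £0.00
Ski goggles £123.12: sports equipment, buyer-exempt → 0% → £0.00
Wool sweater £137.53: clothing & footwear, buyer-exempt → 0% → £0.00
Soccer ball £17.13: sports equipment, buyer-exempt → 0% → £0.00
Subtotal = £1280.96; tax = £35.12; total due = £1316.08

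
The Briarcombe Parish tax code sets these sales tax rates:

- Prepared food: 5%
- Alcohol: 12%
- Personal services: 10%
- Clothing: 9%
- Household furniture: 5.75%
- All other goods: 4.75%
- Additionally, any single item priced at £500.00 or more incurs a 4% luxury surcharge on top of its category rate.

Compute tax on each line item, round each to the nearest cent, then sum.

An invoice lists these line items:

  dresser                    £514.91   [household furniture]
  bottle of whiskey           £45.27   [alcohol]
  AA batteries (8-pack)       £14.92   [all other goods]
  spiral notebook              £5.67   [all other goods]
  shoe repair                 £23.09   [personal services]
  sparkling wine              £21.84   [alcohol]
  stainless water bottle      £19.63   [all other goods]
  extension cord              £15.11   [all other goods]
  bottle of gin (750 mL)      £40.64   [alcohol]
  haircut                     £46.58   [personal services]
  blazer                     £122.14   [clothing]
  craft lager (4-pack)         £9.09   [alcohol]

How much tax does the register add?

Dresser £514.91: household furniture → 5.75% + 4% surcharge = 9.75% → £50.20
Bottle of whiskey £45.27: alcohol → 12% → £5.43
AA batteries (8-pack) £14.92: all other goods → 4.75% → £0.71
Spiral notebook £5.67: all other goods → 4.75% → £0.27
Shoe repair £23.09: personal services → 10% → £2.31
Sparkling wine £21.84: alcohol → 12% → £2.62
Stainless water bottle £19.63: all other goods → 4.75% → £0.93
Extension cord £15.11: all other goods → 4.75% → £0.72
Bottle of gin (750 mL) £40.64: alcohol → 12% → £4.88
Haircut £46.58: personal services → 10% → £4.66
Blazer £122.14: clothing → 9% → £10.99
Craft lager (4-pack) £9.09: alcohol → 12% → £1.09
Total tax = £50.20 + £5.43 + £0.71 + £0.27 + £2.31 + £2.62 + £0.93 + £0.72 + £4.88 + £4.66 + £10.99 + £1.09 = £84.81

£84.81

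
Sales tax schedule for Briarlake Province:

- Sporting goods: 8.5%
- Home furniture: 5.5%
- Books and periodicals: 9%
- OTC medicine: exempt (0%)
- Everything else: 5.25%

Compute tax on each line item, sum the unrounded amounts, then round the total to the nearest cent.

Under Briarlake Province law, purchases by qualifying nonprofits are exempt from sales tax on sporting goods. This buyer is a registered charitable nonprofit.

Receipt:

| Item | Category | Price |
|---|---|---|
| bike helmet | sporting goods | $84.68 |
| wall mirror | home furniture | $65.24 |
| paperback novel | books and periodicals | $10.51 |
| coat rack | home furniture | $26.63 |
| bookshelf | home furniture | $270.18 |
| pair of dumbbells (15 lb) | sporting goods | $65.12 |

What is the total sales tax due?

$20.86

Bike helmet $84.68: sporting goods, buyer-exempt → 0% → $0.00
Wall mirror $65.24: home furniture → 5.5% → $3.5882
Paperback novel $10.51: books and periodicals → 9% → $0.9459
Coat rack $26.63: home furniture → 5.5% → $1.46465
Bookshelf $270.18: home furniture → 5.5% → $14.8599
Pair of dumbbells (15 lb) $65.12: sporting goods, buyer-exempt → 0% → $0.00
Unrounded tax sum = $20.85865 → $20.86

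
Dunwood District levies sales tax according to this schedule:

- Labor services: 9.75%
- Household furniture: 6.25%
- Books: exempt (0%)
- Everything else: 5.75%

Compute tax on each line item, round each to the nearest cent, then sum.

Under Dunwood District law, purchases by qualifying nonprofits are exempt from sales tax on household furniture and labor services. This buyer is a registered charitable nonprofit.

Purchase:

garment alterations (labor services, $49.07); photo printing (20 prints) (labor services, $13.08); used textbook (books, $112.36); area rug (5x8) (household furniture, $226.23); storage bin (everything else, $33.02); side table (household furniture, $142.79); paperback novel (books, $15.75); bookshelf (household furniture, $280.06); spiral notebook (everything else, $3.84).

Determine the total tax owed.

Garment alterations $49.07: labor services, buyer-exempt → 0% → $0.00
Photo printing (20 prints) $13.08: labor services, buyer-exempt → 0% → $0.00
Used textbook $112.36: books → 0% → $0.00
Area rug (5x8) $226.23: household furniture, buyer-exempt → 0% → $0.00
Storage bin $33.02: everything else → 5.75% → $1.90
Side table $142.79: household furniture, buyer-exempt → 0% → $0.00
Paperback novel $15.75: books → 0% → $0.00
Bookshelf $280.06: household furniture, buyer-exempt → 0% → $0.00
Spiral notebook $3.84: everything else → 5.75% → $0.22
Total tax = $1.90 + $0.22 = $2.12

$2.12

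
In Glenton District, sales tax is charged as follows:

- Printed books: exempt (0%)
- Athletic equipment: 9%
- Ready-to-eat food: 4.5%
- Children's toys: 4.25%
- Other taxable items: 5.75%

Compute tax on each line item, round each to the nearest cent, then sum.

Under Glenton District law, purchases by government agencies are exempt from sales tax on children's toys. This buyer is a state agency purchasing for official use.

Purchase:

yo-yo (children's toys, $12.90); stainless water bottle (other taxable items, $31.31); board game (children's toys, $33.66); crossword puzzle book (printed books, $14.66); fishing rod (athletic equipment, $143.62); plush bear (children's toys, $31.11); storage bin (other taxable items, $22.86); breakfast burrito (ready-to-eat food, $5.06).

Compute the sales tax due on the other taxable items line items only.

Stainless water bottle $31.31: other taxable items → 5.75% → $1.80
Storage bin $22.86: other taxable items → 5.75% → $1.31
Tax on other taxable items = $1.80 + $1.31 = $3.11

$3.11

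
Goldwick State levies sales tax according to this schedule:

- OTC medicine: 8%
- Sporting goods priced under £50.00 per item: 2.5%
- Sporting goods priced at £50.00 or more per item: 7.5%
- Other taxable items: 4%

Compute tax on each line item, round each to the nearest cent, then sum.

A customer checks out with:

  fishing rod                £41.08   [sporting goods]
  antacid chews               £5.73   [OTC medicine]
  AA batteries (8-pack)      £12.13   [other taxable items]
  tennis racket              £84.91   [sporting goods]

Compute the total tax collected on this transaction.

£8.35

Fishing rod £41.08: sporting goods, under £50.00 → 2.5% → £1.03
Antacid chews £5.73: OTC medicine → 8% → £0.46
AA batteries (8-pack) £12.13: other taxable items → 4% → £0.49
Tennis racket £84.91: sporting goods, £50.00 or more → 7.5% → £6.37
Total tax = £1.03 + £0.46 + £0.49 + £6.37 = £8.35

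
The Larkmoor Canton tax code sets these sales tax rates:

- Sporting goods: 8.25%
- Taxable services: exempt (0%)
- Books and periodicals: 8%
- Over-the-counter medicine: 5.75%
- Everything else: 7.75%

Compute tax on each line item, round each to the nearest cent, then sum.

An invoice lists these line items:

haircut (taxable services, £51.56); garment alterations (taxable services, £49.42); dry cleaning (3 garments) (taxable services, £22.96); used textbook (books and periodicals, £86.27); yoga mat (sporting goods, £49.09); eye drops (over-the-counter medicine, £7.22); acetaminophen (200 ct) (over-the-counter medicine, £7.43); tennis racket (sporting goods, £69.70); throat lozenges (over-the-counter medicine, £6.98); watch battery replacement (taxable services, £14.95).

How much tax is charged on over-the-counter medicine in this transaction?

£1.25

Eye drops £7.22: over-the-counter medicine → 5.75% → £0.42
Acetaminophen (200 ct) £7.43: over-the-counter medicine → 5.75% → £0.43
Throat lozenges £6.98: over-the-counter medicine → 5.75% → £0.40
Tax on over-the-counter medicine = £0.42 + £0.43 + £0.40 = £1.25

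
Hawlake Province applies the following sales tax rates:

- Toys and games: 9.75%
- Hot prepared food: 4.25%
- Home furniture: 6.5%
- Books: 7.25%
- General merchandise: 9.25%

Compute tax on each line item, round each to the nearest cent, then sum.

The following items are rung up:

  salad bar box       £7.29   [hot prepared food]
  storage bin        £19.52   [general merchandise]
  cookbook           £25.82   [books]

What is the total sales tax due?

Salad bar box £7.29: hot prepared food → 4.25% → £0.31
Storage bin £19.52: general merchandise → 9.25% → £1.81
Cookbook £25.82: books → 7.25% → £1.87
Total tax = £0.31 + £1.81 + £1.87 = £3.99

£3.99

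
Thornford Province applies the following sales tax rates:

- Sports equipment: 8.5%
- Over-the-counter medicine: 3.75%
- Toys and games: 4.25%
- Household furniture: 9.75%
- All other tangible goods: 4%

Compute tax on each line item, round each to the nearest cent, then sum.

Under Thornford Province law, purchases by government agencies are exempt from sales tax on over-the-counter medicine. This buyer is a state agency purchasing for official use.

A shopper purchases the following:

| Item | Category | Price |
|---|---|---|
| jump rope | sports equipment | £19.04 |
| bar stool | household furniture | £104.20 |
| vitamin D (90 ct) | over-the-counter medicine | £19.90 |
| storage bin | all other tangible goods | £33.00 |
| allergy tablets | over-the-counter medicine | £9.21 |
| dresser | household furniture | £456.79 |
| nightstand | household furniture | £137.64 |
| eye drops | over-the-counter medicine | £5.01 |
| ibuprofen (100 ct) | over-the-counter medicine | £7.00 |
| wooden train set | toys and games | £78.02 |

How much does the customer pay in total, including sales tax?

£944.19

Jump rope £19.04: sports equipment → 8.5% → £1.62
Bar stool £104.20: household furniture → 9.75% → £10.16
Vitamin D (90 ct) £19.90: over-the-counter medicine, buyer-exempt → 0% → £0.00
Storage bin £33.00: all other tangible goods → 4% → £1.32
Allergy tablets £9.21: over-the-counter medicine, buyer-exempt → 0% → £0.00
Dresser £456.79: household furniture → 9.75% → £44.54
Nightstand £137.64: household furniture → 9.75% → £13.42
Eye drops £5.01: over-the-counter medicine, buyer-exempt → 0% → £0.00
Ibuprofen (100 ct) £7.00: over-the-counter medicine, buyer-exempt → 0% → £0.00
Wooden train set £78.02: toys and games → 4.25% → £3.32
Subtotal = £869.81; tax = £74.38; total due = £944.19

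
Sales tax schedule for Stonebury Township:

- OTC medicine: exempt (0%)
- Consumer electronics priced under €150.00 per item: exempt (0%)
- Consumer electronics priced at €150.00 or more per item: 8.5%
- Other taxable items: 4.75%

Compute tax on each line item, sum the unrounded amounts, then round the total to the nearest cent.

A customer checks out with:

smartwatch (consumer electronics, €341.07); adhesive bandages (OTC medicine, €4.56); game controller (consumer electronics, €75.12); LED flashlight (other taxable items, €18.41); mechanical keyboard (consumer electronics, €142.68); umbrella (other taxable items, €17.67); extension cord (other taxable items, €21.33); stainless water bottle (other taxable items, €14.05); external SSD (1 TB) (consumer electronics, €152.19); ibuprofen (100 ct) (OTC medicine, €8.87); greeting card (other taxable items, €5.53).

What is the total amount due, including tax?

Smartwatch €341.07: consumer electronics, €150.00 or more → 8.5% → €28.99095
Adhesive bandages €4.56: OTC medicine → 0% → €0.00
Game controller €75.12: consumer electronics, under €150.00 → 0% → €0.00
LED flashlight €18.41: other taxable items → 4.75% → €0.874475
Mechanical keyboard €142.68: consumer electronics, under €150.00 → 0% → €0.00
Umbrella €17.67: other taxable items → 4.75% → €0.839325
Extension cord €21.33: other taxable items → 4.75% → €1.013175
Stainless water bottle €14.05: other taxable items → 4.75% → €0.667375
External SSD (1 TB) €152.19: consumer electronics, €150.00 or more → 8.5% → €12.93615
Ibuprofen (100 ct) €8.87: OTC medicine → 0% → €0.00
Greeting card €5.53: other taxable items → 4.75% → €0.262675
Subtotal = €801.48; unrounded tax = €45.584125 → €45.58; total due = €847.06

€847.06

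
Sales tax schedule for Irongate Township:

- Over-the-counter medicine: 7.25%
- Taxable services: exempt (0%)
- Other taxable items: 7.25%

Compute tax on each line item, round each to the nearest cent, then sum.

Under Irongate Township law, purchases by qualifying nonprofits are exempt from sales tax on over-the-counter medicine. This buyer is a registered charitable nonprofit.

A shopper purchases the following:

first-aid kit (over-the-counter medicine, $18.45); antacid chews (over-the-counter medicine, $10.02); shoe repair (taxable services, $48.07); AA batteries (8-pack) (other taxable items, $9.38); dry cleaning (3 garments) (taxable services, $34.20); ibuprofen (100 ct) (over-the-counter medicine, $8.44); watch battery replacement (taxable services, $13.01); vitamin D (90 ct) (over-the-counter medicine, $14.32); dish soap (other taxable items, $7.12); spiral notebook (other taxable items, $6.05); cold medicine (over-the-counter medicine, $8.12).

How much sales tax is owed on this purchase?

First-aid kit $18.45: over-the-counter medicine, buyer-exempt → 0% → $0.00
Antacid chews $10.02: over-the-counter medicine, buyer-exempt → 0% → $0.00
Shoe repair $48.07: taxable services → 0% → $0.00
AA batteries (8-pack) $9.38: other taxable items → 7.25% → $0.68
Dry cleaning (3 garments) $34.20: taxable services → 0% → $0.00
Ibuprofen (100 ct) $8.44: over-the-counter medicine, buyer-exempt → 0% → $0.00
Watch battery replacement $13.01: taxable services → 0% → $0.00
Vitamin D (90 ct) $14.32: over-the-counter medicine, buyer-exempt → 0% → $0.00
Dish soap $7.12: other taxable items → 7.25% → $0.52
Spiral notebook $6.05: other taxable items → 7.25% → $0.44
Cold medicine $8.12: over-the-counter medicine, buyer-exempt → 0% → $0.00
Total tax = $0.68 + $0.52 + $0.44 = $1.64

$1.64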